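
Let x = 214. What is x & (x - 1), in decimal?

x = 11010110 = 214
x - 1 = 11010101
AND   = 11010100 = 212
(x & (x - 1) clears the lowest set bit of x.)

212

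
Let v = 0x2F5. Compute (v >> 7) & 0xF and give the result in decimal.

v = 01011110101
Shift right by 7: 0101
Mask low 4 bits: 0101 = 5

5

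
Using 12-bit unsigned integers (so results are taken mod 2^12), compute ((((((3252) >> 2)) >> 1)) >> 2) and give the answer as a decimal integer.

101

3252 = 110010110100
→ >> 2 → 001100101101 = 813
→ >> 1 → 000110010110 = 406
→ >> 2 → 000001100101 = 101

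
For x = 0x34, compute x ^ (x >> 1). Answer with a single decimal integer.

x = 110100 = 52
x>>1 = 011010
XOR  = 101110 = 46
(x ^ (x >> 1) gives the standard binary-reflected Gray code of x.)

46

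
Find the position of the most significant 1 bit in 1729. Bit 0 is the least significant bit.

10

1729 = 11011000001
The topmost 1 is at position 10 (since 2^10 = 1024 ≤ 1729 < 2048).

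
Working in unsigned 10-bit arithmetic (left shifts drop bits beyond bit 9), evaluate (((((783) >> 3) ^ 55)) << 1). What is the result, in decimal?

783 = 1100001111
→ >> 3 → 0001100001 = 97
55 = 0000110111
→ ^ → 0001010110 = 86
→ << 1 (mod 2^10) → 0010101100 = 172

172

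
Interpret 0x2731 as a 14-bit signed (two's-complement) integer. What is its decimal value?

-6351

pattern = 10011100110001 (MSB is 1 ⇒ negative)
Invert: 01100011001110, add 1 → 01100011001111 = 6351, so the value is -6351.
(Equivalently: 10033 - 2^14 = 10033 - 16384 = -6351.)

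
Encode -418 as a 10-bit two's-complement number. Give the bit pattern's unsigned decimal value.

418 in 10 bits: 0110100010
Invert: 1001011101
Add 1:  1001011110 = 606
(Check: 2^10 - 418 = 1024 - 418 = 606.)

606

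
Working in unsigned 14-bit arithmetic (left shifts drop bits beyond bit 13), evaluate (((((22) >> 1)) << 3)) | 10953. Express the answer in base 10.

22 = 00000000010110
→ >> 1 → 00000000001011 = 11
→ << 3 (mod 2^14) → 00000001011000 = 88
10953 = 10101011001001
→ | → 10101011011001 = 10969

10969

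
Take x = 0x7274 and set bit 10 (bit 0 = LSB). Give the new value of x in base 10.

x = 111001001110100
bit 10 is currently 0; set it via x | (1 << 10) = x | 1024
→ 111011001110100 = 30324

30324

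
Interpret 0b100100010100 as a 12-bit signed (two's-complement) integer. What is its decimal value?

pattern = 100100010100 (MSB is 1 ⇒ negative)
Invert: 011011101011, add 1 → 011011101100 = 1772, so the value is -1772.
(Equivalently: 2324 - 2^12 = 2324 - 4096 = -1772.)

-1772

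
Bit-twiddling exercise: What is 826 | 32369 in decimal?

826 = 000001100111010
32369 = 111111001110001
 OR → 111111101111011 = 32635

32635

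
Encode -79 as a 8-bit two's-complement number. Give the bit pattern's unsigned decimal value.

79 in 8 bits: 01001111
Invert: 10110000
Add 1:  10110001 = 177
(Check: 2^8 - 79 = 256 - 79 = 177.)

177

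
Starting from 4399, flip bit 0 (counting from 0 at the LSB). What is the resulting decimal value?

4398

x = 1000100101111
bit 0 is currently 1; toggle it via x ^ (1 << 0) = x ^ 1
→ 1000100101110 = 4398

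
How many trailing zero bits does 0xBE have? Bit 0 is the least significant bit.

0xBE = 10111110
Trailing zeros: 1, so the lowest set bit is bit 1 (value 2).

1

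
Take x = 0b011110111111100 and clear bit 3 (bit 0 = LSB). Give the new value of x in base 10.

15860

x = 011110111111100
bit 3 is currently 1; clear it via x & ~(1 << 3) = x & ~8
→ 011110111110100 = 15860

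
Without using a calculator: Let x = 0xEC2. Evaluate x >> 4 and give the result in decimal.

0xEC2 = 111011000010
shift right by 4 → 000011101100 = 236
(equivalently, floor(3778 / 16))

236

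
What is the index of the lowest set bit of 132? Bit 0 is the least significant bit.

132 = 10000100
Trailing zeros: 2, so the lowest set bit is bit 2 (value 4).

2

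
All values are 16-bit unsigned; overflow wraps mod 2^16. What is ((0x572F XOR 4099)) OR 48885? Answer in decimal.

65533

0x572F = 0101011100101111
4099 = 0001000000000011
→ XOR → 0100011100101100 = 18220
48885 = 1011111011110101
→ OR → 1111111111111101 = 65533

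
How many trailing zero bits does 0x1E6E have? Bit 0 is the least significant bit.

0x1E6E = 1111001101110
Trailing zeros: 1, so the lowest set bit is bit 1 (value 2).

1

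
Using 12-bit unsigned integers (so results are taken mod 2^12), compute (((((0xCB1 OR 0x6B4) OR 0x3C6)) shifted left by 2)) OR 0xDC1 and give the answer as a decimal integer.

4061

0xCB1 = 110010110001
0x6B4 = 011010110100
→ OR → 111010110101 = 3765
0x3C6 = 001111000110
→ OR → 111111110111 = 4087
→ shifted left by 2 (mod 2^12) → 111111011100 = 4060
0xDC1 = 110111000001
→ OR → 111111011101 = 4061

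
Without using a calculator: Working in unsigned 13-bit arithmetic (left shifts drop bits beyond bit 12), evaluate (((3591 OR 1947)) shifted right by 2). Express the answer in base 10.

3591 = 0111000000111
1947 = 0011110011011
→ OR → 0111110011111 = 3999
→ shifted right by 2 → 0001111100111 = 999

999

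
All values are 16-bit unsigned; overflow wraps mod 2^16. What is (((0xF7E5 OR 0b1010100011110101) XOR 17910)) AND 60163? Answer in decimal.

0xF7E5 = 1111011111100101
0b1010100011110101 = 1010100011110101
→ OR → 1111111111110101 = 65525
17910 = 0100010111110110
→ XOR → 1011101000000011 = 47619
60163 = 1110101100000011
→ AND → 1010101000000011 = 43523

43523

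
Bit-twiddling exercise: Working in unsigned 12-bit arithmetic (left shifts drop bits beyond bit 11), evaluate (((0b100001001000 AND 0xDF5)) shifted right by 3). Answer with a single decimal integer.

264

0b100001001000 = 100001001000
0xDF5 = 110111110101
→ AND → 100001000000 = 2112
→ shifted right by 3 → 000100001000 = 264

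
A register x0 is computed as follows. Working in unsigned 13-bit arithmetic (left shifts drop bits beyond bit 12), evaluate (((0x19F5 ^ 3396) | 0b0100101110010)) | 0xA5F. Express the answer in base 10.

0x19F5 = 1100111110101
3396 = 0110101000100
→ ^ → 1010010110001 = 5297
0b0100101110010 = 0100101110010
→ | → 1110111110011 = 7667
0xA5F = 0101001011111
→ | → 1111111111111 = 8191

8191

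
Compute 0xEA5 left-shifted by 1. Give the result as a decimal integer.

0xEA5 = 0111010100101
shift left by 1 → 1110101001010 = 7498
(equivalently, 3749 × 2^1 = 3749 × 2)

7498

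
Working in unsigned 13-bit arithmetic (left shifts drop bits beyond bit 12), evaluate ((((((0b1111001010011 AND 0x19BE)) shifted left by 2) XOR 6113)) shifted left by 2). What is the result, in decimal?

0b1111001010011 = 1111001010011
0x19BE = 1100110111110
→ AND → 1100000010010 = 6162
→ shifted left by 2 (mod 2^13) → 0000001001000 = 72
6113 = 1011111100001
→ XOR → 1011110101001 = 6057
→ shifted left by 2 (mod 2^13) → 1111010100100 = 7844

7844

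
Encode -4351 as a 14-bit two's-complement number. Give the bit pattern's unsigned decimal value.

12033

4351 in 14 bits: 01000011111111
Invert: 10111100000000
Add 1:  10111100000001 = 12033
(Check: 2^14 - 4351 = 16384 - 4351 = 12033.)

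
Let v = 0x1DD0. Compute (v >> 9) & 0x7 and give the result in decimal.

v = 01110111010000
Shift right by 9: 01110
Mask low 3 bits: 110 = 6

6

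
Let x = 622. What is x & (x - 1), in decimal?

x = 1001101110 = 622
x - 1 = 1001101101
AND   = 1001101100 = 620
(x & (x - 1) clears the lowest set bit of x.)

620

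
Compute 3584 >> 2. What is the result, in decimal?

896

3584 = 111000000000
shift right by 2 → 001110000000 = 896
(equivalently, floor(3584 / 4))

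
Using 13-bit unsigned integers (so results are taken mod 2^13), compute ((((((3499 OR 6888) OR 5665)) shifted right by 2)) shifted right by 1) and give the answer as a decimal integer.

1021

3499 = 0110110101011
6888 = 1101011101000
→ OR → 1111111101011 = 8171
5665 = 1011000100001
→ OR → 1111111101011 = 8171
→ shifted right by 2 → 0011111111010 = 2042
→ shifted right by 1 → 0001111111101 = 1021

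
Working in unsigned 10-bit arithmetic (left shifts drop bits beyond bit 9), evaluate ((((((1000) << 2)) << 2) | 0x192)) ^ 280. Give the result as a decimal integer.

1000 = 1111101000
→ << 2 (mod 2^10) → 1110100000 = 928
→ << 2 (mod 2^10) → 1010000000 = 640
0x192 = 0110010010
→ | → 1110010010 = 914
280 = 0100011000
→ ^ → 1010001010 = 650

650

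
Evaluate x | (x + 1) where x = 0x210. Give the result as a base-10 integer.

529

x = 1000010000 = 528
x + 1 = 1000010001
OR    = 1000010001 = 529
(x | (x + 1) sets the lowest cleared bit.)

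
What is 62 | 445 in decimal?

62 = 000111110
445 = 110111101
 OR → 110111111 = 447

447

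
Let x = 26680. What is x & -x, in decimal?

x = 110100000111000 = 26680
-x (two's complement) = …001011111001000
AND   = 000000000001000 = 8
(x & -x isolates the lowest set bit of x.)

8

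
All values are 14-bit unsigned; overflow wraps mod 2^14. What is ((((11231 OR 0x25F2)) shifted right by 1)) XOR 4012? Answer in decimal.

6227

11231 = 10101111011111
0x25F2 = 10010111110010
→ OR → 10111111111111 = 12287
→ shifted right by 1 → 01011111111111 = 6143
4012 = 00111110101100
→ XOR → 01100001010011 = 6227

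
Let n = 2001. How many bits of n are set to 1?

2001 = 11111010001
Count the 1s: 1 + 1 + 1 + 1 + 1 + 1 + 1 = 7

7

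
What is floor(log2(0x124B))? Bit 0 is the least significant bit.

0x124B = 1001001001011
The topmost 1 is at position 12 (since 2^12 = 4096 ≤ 4683 < 8192).

12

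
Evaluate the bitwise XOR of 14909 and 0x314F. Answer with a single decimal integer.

14909 = 11101000111101
0x314F = 11000101001111
XOR → 00101101110010 = 2930

2930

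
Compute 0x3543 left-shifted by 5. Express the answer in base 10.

436320

0x3543 = 0000011010101000011
shift left by 5 → 1101010100001100000 = 436320
(equivalently, 13635 × 2^5 = 13635 × 32)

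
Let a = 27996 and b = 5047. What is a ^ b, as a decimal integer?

27996 = 110110101011100
5047 = 001001110110111
XOR → 111111011101011 = 32491

32491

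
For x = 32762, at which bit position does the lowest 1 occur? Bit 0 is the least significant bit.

1

32762 = 111111111111010
Trailing zeros: 1, so the lowest set bit is bit 1 (value 2).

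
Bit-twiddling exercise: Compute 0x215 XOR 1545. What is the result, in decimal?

0x215 = 01000010101
1545 = 11000001001
XOR → 10000011100 = 1052

1052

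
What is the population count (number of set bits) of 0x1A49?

0x1A49 = 1101001001001
Count the 1s: 1 + 1 + 1 + 1 + 1 + 1 = 6

6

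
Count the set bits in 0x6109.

0x6109 = 110000100001001
Count the 1s: 1 + 1 + 1 + 1 + 1 = 5

5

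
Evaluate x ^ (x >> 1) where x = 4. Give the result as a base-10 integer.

x = 100 = 4
x>>1 = 010
XOR  = 110 = 6
(x ^ (x >> 1) gives the standard binary-reflected Gray code of x.)

6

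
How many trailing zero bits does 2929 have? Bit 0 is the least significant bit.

2929 = 101101110001
Trailing zeros: 0, so the lowest set bit is bit 0 (value 1).

0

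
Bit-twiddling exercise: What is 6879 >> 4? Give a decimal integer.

6879 = 1101011011111
shift right by 4 → 0000110101101 = 429
(equivalently, floor(6879 / 16))

429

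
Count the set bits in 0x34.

3

0x34 = 110100
Count the 1s: 1 + 1 + 1 = 3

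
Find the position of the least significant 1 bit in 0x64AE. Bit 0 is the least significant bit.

0x64AE = 110010010101110
Trailing zeros: 1, so the lowest set bit is bit 1 (value 2).

1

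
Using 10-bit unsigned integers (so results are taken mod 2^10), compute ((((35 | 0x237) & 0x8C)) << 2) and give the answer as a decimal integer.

16

35 = 0000100011
0x237 = 1000110111
→ | → 1000110111 = 567
0x8C = 0010001100
→ & → 0000000100 = 4
→ << 2 (mod 2^10) → 0000010000 = 16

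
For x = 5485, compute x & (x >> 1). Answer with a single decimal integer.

x = 1010101101101 = 5485
x>>1 = 0101010110110
AND  = 0000000100100 = 36
(x & (x >> 1) has a 1 wherever x has two consecutive 1 bits.)

36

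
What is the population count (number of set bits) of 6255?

8

6255 = 1100001101111
Count the 1s: 1 + 1 + 1 + 1 + 1 + 1 + 1 + 1 = 8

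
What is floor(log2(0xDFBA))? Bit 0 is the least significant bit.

15

0xDFBA = 1101111110111010
The topmost 1 is at position 15 (since 2^15 = 32768 ≤ 57274 < 65536).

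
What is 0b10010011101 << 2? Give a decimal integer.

4724

x = 0010010011101
shift left by 2 → 1001001110100 = 4724
(equivalently, 1181 × 2^2 = 1181 × 4)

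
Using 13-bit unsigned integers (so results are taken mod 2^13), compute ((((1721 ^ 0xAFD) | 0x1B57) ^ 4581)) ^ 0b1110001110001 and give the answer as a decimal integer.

1721 = 0011010111001
0xAFD = 0101011111101
→ ^ → 0110001000100 = 3140
0x1B57 = 1101101010111
→ | → 1111101010111 = 8023
4581 = 1000111100101
→ ^ → 0111010110010 = 3762
0b1110001110001 = 1110001110001
→ ^ → 1001011000011 = 4803

4803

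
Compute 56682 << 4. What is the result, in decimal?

56682 = 00001101110101101010
shift left by 4 → 11011101011010100000 = 906912
(equivalently, 56682 × 2^4 = 56682 × 16)

906912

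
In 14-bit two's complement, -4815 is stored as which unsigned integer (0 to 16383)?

11569

4815 in 14 bits: 01001011001111
Invert: 10110100110000
Add 1:  10110100110001 = 11569
(Check: 2^14 - 4815 = 16384 - 4815 = 11569.)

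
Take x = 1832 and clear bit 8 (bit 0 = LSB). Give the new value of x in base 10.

1576

x = 11100101000
bit 8 is currently 1; clear it via x & ~(1 << 8) = x & ~256
→ 11000101000 = 1576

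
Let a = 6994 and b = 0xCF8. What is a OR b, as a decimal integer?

8186

6994 = 1101101010010
0xCF8 = 0110011111000
 OR → 1111111111010 = 8186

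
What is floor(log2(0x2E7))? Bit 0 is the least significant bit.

9

0x2E7 = 1011100111
The topmost 1 is at position 9 (since 2^9 = 512 ≤ 743 < 1024).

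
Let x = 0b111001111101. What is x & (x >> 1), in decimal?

1596

x = 111001111101 = 3709
x>>1 = 011100111110
AND  = 011000111100 = 1596
(x & (x >> 1) has a 1 wherever x has two consecutive 1 bits.)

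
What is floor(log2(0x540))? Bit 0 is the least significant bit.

0x540 = 10101000000
The topmost 1 is at position 10 (since 2^10 = 1024 ≤ 1344 < 2048).

10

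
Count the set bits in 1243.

1243 = 10011011011
Count the 1s: 1 + 1 + 1 + 1 + 1 + 1 + 1 = 7

7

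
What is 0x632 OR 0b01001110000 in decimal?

0x632 = 11000110010
b = 01001110000
 OR → 11001110010 = 1650

1650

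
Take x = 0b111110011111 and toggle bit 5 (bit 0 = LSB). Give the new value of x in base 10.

x = 111110011111
bit 5 is currently 0; toggle it via x ^ (1 << 5) = x ^ 32
→ 111110111111 = 4031

4031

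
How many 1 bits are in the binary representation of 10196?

10196 = 10011111010100
Count the 1s: 1 + 1 + 1 + 1 + 1 + 1 + 1 + 1 = 8

8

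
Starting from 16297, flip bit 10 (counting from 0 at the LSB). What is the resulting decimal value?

x = 11111110101001
bit 10 is currently 1; toggle it via x ^ (1 << 10) = x ^ 1024
→ 11101110101001 = 15273

15273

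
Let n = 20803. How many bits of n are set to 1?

20803 = 101000101000011
Count the 1s: 1 + 1 + 1 + 1 + 1 + 1 = 6

6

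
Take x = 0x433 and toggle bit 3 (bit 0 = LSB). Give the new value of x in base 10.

1083

x = 0010000110011
bit 3 is currently 0; toggle it via x ^ (1 << 3) = x ^ 8
→ 0010000111011 = 1083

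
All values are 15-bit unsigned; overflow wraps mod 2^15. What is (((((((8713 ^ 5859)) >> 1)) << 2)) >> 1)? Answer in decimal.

13546

8713 = 010001000001001
5859 = 001011011100011
→ ^ → 011010011101010 = 13546
→ >> 1 → 001101001110101 = 6773
→ << 2 (mod 2^15) → 110100111010100 = 27092
→ >> 1 → 011010011101010 = 13546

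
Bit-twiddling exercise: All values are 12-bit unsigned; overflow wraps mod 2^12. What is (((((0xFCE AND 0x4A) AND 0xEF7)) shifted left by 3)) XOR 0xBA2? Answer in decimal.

0xFCE = 111111001110
0x4A = 000001001010
→ AND → 000001001010 = 74
0xEF7 = 111011110111
→ AND → 000001000010 = 66
→ shifted left by 3 (mod 2^12) → 001000010000 = 528
0xBA2 = 101110100010
→ XOR → 100110110010 = 2482

2482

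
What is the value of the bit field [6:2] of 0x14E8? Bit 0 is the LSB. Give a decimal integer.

26

v = 01010011101000
Shift right by 2: 010100111010
Mask low 5 bits: 11010 = 26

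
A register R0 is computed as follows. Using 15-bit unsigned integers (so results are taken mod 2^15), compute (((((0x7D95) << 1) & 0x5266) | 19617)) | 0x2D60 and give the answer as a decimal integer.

0x7D95 = 111110110010101
→ << 1 (mod 2^15) → 111101100101010 = 31530
0x5266 = 101001001100110
→ & → 101001000100010 = 21026
19617 = 100110010100001
→ | → 101111010100011 = 24227
0x2D60 = 010110101100000
→ | → 111111111100011 = 32739

32739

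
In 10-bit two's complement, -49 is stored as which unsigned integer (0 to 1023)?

975

49 in 10 bits: 0000110001
Invert: 1111001110
Add 1:  1111001111 = 975
(Check: 2^10 - 49 = 1024 - 49 = 975.)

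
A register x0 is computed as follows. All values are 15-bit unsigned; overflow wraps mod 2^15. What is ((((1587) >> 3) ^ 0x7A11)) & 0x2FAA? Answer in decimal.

1587 = 000011000110011
→ >> 3 → 000000011000110 = 198
0x7A11 = 111101000010001
→ ^ → 111101011010111 = 31447
0x2FAA = 010111110101010
→ & → 010101010000010 = 10882

10882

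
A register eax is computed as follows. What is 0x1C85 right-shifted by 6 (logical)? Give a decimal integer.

0x1C85 = 1110010000101
shift right by 6 → 0000001110010 = 114
(equivalently, floor(7301 / 64))

114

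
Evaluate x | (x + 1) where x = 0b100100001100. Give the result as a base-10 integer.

x = 100100001100 = 2316
x + 1 = 100100001101
OR    = 100100001101 = 2317
(x | (x + 1) sets the lowest cleared bit.)

2317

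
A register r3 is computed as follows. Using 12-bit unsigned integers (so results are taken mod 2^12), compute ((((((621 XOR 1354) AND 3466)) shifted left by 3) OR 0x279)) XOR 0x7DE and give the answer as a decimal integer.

3495

621 = 001001101101
1354 = 010101001010
→ XOR → 011100100111 = 1831
3466 = 110110001010
→ AND → 010100000010 = 1282
→ shifted left by 3 (mod 2^12) → 100000010000 = 2064
0x279 = 001001111001
→ OR → 101001111001 = 2681
0x7DE = 011111011110
→ XOR → 110110100111 = 3495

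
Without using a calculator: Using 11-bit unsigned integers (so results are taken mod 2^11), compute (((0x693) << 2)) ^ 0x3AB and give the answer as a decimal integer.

0x693 = 11010010011
→ << 2 (mod 2^11) → 01001001100 = 588
0x3AB = 01110101011
→ ^ → 00111100111 = 487

487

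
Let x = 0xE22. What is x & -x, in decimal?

2

x = 111000100010 = 3618
-x (two's complement) = …000111011110
AND   = 000000000010 = 2
(x & -x isolates the lowest set bit of x.)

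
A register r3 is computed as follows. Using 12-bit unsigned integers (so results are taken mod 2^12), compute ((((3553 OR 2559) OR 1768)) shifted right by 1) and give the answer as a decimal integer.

2047

3553 = 110111100001
2559 = 100111111111
→ OR → 110111111111 = 3583
1768 = 011011101000
→ OR → 111111111111 = 4095
→ shifted right by 1 → 011111111111 = 2047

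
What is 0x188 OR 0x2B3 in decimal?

955

0x188 = 0110001000
0x2B3 = 1010110011
 OR → 1110111011 = 955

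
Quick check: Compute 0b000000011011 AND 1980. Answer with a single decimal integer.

a = 00000011011
1980 = 11110111100
AND → 00000011000 = 24

24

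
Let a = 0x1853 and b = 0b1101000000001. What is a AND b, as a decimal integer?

0x1853 = 1100001010011
b = 1101000000001
AND → 1100000000001 = 6145

6145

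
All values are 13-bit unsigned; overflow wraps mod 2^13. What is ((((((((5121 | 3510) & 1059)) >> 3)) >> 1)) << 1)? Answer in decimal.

5121 = 1010000000001
3510 = 0110110110110
→ | → 1110110110111 = 7607
1059 = 0010000100011
→ & → 0010000100011 = 1059
→ >> 3 → 0000010000100 = 132
→ >> 1 → 0000001000010 = 66
→ << 1 (mod 2^13) → 0000010000100 = 132

132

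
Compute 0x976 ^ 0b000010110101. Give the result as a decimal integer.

2499

0x976 = 100101110110
b = 000010110101
XOR → 100111000011 = 2499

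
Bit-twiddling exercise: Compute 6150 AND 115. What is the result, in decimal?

6150 = 1100000000110
115 = 0000001110011
AND → 0000000000010 = 2

2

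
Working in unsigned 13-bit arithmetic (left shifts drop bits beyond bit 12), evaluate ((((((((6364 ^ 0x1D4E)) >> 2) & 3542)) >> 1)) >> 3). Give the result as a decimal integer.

6364 = 1100011011100
0x1D4E = 1110101001110
→ ^ → 0010110010010 = 1426
→ >> 2 → 0000101100100 = 356
3542 = 0110111010110
→ & → 0000101000100 = 324
→ >> 1 → 0000010100010 = 162
→ >> 3 → 0000000010100 = 20

20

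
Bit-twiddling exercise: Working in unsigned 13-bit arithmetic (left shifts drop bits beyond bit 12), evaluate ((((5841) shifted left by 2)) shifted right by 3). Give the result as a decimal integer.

5841 = 1011011010001
→ shifted left by 2 (mod 2^13) → 1101101000100 = 6980
→ shifted right by 3 → 0001101101000 = 872

872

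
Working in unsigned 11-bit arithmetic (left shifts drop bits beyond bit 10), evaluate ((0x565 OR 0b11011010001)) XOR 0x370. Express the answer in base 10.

1157

0x565 = 10101100101
0b11011010001 = 11011010001
→ OR → 11111110101 = 2037
0x370 = 01101110000
→ XOR → 10010000101 = 1157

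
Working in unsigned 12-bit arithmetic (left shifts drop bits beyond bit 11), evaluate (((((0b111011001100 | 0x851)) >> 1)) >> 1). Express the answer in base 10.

0b111011001100 = 111011001100
0x851 = 100001010001
→ | → 111011011101 = 3805
→ >> 1 → 011101101110 = 1902
→ >> 1 → 001110110111 = 951

951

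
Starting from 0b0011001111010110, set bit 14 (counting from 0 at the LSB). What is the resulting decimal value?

29654

x = 0011001111010110
bit 14 is currently 0; set it via x | (1 << 14) = x | 16384
→ 0111001111010110 = 29654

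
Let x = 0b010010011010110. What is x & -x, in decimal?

x = 10010011010110 = 9430
-x (two's complement) = …01101100101010
AND   = 00000000000010 = 2
(x & -x isolates the lowest set bit of x.)

2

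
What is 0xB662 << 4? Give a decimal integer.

747040

0xB662 = 00001011011001100010
shift left by 4 → 10110110011000100000 = 747040
(equivalently, 46690 × 2^4 = 46690 × 16)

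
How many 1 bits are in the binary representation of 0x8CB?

0x8CB = 100011001011
Count the 1s: 1 + 1 + 1 + 1 + 1 + 1 = 6

6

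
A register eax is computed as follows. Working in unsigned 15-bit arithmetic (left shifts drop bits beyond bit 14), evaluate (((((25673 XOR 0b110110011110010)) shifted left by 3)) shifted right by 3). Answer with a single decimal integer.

2235

25673 = 110010001001001
0b110110011110010 = 110110011110010
→ XOR → 000100010111011 = 2235
→ shifted left by 3 (mod 2^15) → 100010111011000 = 17880
→ shifted right by 3 → 000100010111011 = 2235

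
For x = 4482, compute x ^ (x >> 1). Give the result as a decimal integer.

x = 1000110000010 = 4482
x>>1 = 0100011000001
XOR  = 1100101000011 = 6467
(x ^ (x >> 1) gives the standard binary-reflected Gray code of x.)

6467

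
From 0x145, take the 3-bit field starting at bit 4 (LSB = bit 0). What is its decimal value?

4

v = 00101000101
Shift right by 4: 0010100
Mask low 3 bits: 100 = 4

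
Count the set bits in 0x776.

8

0x776 = 11101110110
Count the 1s: 1 + 1 + 1 + 1 + 1 + 1 + 1 + 1 = 8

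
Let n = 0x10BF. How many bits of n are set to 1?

8

0x10BF = 1000010111111
Count the 1s: 1 + 1 + 1 + 1 + 1 + 1 + 1 + 1 = 8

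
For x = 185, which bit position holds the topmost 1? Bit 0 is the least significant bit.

7

185 = 10111001
The topmost 1 is at position 7 (since 2^7 = 128 ≤ 185 < 256).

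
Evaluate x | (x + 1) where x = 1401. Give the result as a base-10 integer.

1403

x = 10101111001 = 1401
x + 1 = 10101111010
OR    = 10101111011 = 1403
(x | (x + 1) sets the lowest cleared bit.)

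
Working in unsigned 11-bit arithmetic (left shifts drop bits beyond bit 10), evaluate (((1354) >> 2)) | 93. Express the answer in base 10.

351

1354 = 10101001010
→ >> 2 → 00101010010 = 338
93 = 00001011101
→ | → 00101011111 = 351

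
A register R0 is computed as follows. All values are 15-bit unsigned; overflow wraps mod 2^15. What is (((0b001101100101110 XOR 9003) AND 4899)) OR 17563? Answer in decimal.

21659

0b001101100101110 = 001101100101110
9003 = 010001100101011
→ XOR → 011100000000101 = 14341
4899 = 001001100100011
→ AND → 001000000000001 = 4097
17563 = 100010010011011
→ OR → 101010010011011 = 21659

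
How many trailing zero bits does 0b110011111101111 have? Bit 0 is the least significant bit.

0b110011111101111 = 110011111101111
Trailing zeros: 0, so the lowest set bit is bit 0 (value 1).

0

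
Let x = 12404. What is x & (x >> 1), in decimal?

x = 11000001110100 = 12404
x>>1 = 01100000111010
AND  = 01000000110000 = 4144
(x & (x >> 1) has a 1 wherever x has two consecutive 1 bits.)

4144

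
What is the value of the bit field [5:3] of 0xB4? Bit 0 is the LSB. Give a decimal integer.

6

v = 10110100
Shift right by 3: 10110
Mask low 3 bits: 110 = 6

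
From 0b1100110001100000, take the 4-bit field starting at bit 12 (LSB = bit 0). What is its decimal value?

12

v = 1100110001100000
Shift right by 12: 1100
Mask low 4 bits: 1100 = 12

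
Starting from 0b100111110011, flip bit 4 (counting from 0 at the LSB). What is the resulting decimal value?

2531

x = 100111110011
bit 4 is currently 1; toggle it via x ^ (1 << 4) = x ^ 16
→ 100111100011 = 2531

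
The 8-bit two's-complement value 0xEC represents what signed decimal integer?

pattern = 11101100 (MSB is 1 ⇒ negative)
Invert: 00010011, add 1 → 00010100 = 20, so the value is -20.
(Equivalently: 236 - 2^8 = 236 - 256 = -20.)

-20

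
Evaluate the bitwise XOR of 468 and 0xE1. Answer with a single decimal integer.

468 = 111010100
0xE1 = 011100001
XOR → 100110101 = 309

309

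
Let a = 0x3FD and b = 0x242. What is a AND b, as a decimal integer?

0x3FD = 1111111101
0x242 = 1001000010
AND → 1001000000 = 576

576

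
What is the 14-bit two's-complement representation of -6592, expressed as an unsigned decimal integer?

6592 in 14 bits: 01100111000000
Invert: 10011000111111
Add 1:  10011001000000 = 9792
(Check: 2^14 - 6592 = 16384 - 6592 = 9792.)

9792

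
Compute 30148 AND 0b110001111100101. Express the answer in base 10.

25028

30148 = 111010111000100
b = 110001111100101
AND → 110000111000100 = 25028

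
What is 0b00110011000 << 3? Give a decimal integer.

x = 000110011000
shift left by 3 → 110011000000 = 3264
(equivalently, 408 × 2^3 = 408 × 8)

3264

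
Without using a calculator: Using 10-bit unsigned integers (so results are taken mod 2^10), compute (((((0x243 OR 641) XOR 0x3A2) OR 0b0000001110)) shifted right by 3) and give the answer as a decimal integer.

0x243 = 1001000011
641 = 1010000001
→ OR → 1011000011 = 707
0x3A2 = 1110100010
→ XOR → 0101100001 = 353
0b0000001110 = 0000001110
→ OR → 0101101111 = 367
→ shifted right by 3 → 0000101101 = 45

45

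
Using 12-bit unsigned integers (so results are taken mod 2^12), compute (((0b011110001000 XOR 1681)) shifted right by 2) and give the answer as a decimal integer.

70

0b011110001000 = 011110001000
1681 = 011010010001
→ XOR → 000100011001 = 281
→ shifted right by 2 → 000001000110 = 70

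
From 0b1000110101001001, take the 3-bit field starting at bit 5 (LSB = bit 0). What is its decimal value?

2

v = 1000110101001001
Shift right by 5: 10001101010
Mask low 3 bits: 010 = 2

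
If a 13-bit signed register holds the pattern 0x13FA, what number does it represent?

-3078

pattern = 1001111111010 (MSB is 1 ⇒ negative)
Invert: 0110000000101, add 1 → 0110000000110 = 3078, so the value is -3078.
(Equivalently: 5114 - 2^13 = 5114 - 8192 = -3078.)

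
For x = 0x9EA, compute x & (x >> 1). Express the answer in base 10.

224

x = 100111101010 = 2538
x>>1 = 010011110101
AND  = 000011100000 = 224
(x & (x >> 1) has a 1 wherever x has two consecutive 1 bits.)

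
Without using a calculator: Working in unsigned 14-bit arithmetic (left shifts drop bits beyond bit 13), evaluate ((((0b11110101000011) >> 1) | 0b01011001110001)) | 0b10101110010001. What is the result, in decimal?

0b11110101000011 = 11110101000011
→ >> 1 → 01111010100001 = 7841
0b01011001110001 = 01011001110001
→ | → 01111011110001 = 7921
0b10101110010001 = 10101110010001
→ | → 11111111110001 = 16369

16369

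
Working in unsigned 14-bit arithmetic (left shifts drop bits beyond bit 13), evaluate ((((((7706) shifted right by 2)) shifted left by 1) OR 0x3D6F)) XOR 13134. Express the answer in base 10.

3105

7706 = 01111000011010
→ shifted right by 2 → 00011110000110 = 1926
→ shifted left by 1 (mod 2^14) → 00111100001100 = 3852
0x3D6F = 11110101101111
→ OR → 11111101101111 = 16239
13134 = 11001101001110
→ XOR → 00110000100001 = 3105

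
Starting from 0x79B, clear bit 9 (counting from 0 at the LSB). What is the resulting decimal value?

1435

x = 011110011011
bit 9 is currently 1; clear it via x & ~(1 << 9) = x & ~512
→ 010110011011 = 1435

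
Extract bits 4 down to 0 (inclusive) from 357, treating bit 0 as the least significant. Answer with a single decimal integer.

5

v = 101100101
Shift right by 0: 101100101
Mask low 5 bits: 00101 = 5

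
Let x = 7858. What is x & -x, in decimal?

2

x = 1111010110010 = 7858
-x (two's complement) = …0000101001110
AND   = 0000000000010 = 2
(x & -x isolates the lowest set bit of x.)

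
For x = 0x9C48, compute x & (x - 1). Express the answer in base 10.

x = 1001110001001000 = 40008
x - 1 = 1001110001000111
AND   = 1001110001000000 = 40000
(x & (x - 1) clears the lowest set bit of x.)

40000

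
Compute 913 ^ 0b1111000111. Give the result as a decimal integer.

86

913 = 1110010001
b = 1111000111
XOR → 0001010110 = 86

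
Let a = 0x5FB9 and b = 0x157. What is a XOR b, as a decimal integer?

0x5FB9 = 101111110111001
0x157 = 000000101010111
XOR → 101111011101110 = 24302

24302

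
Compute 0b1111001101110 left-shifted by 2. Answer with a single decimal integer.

x = 001111001101110
shift left by 2 → 111100110111000 = 31160
(equivalently, 7790 × 2^2 = 7790 × 4)

31160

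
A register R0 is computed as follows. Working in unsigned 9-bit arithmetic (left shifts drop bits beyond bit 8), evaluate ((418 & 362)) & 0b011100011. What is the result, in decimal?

418 = 110100010
362 = 101101010
→ & → 100100010 = 290
0b011100011 = 011100011
→ & → 000100010 = 34

34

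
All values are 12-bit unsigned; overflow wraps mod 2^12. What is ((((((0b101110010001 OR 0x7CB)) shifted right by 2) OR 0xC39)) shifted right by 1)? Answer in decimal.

2047

0b101110010001 = 101110010001
0x7CB = 011111001011
→ OR → 111111011011 = 4059
→ shifted right by 2 → 001111110110 = 1014
0xC39 = 110000111001
→ OR → 111111111111 = 4095
→ shifted right by 1 → 011111111111 = 2047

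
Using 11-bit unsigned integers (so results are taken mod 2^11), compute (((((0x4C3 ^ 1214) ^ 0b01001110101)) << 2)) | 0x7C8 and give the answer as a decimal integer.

2024

0x4C3 = 10011000011
1214 = 10010111110
→ ^ → 00001111101 = 125
0b01001110101 = 01001110101
→ ^ → 01000001000 = 520
→ << 2 (mod 2^11) → 00000100000 = 32
0x7C8 = 11111001000
→ | → 11111101000 = 2024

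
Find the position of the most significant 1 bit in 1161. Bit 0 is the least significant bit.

1161 = 10010001001
The topmost 1 is at position 10 (since 2^10 = 1024 ≤ 1161 < 2048).

10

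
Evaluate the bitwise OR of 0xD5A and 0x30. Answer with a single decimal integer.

0xD5A = 110101011010
0x30 = 000000110000
 OR → 110101111010 = 3450

3450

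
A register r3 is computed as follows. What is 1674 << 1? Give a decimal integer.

1674 = 011010001010
shift left by 1 → 110100010100 = 3348
(equivalently, 1674 × 2^1 = 1674 × 2)

3348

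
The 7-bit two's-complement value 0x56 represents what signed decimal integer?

-42

pattern = 1010110 (MSB is 1 ⇒ negative)
Invert: 0101001, add 1 → 0101010 = 42, so the value is -42.
(Equivalently: 86 - 2^7 = 86 - 128 = -42.)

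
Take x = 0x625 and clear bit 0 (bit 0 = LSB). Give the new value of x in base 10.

x = 011000100101
bit 0 is currently 1; clear it via x & ~(1 << 0) = x & ~1
→ 011000100100 = 1572

1572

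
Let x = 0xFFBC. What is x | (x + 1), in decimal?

65469

x = 1111111110111100 = 65468
x + 1 = 1111111110111101
OR    = 1111111110111101 = 65469
(x | (x + 1) sets the lowest cleared bit.)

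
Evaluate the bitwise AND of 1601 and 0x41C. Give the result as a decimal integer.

1024

1601 = 11001000001
0x41C = 10000011100
AND → 10000000000 = 1024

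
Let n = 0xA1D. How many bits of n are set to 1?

6

0xA1D = 101000011101
Count the 1s: 1 + 1 + 1 + 1 + 1 + 1 = 6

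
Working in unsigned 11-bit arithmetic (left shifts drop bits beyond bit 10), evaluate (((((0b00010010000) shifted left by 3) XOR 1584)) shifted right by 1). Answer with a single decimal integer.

344

0b00010010000 = 00010010000
→ shifted left by 3 (mod 2^11) → 10010000000 = 1152
1584 = 11000110000
→ XOR → 01010110000 = 688
→ shifted right by 1 → 00101011000 = 344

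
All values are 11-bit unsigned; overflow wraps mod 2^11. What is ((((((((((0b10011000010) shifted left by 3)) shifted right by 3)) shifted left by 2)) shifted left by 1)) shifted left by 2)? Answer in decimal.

64

0b10011000010 = 10011000010
→ shifted left by 3 (mod 2^11) → 11000010000 = 1552
→ shifted right by 3 → 00011000010 = 194
→ shifted left by 2 (mod 2^11) → 01100001000 = 776
→ shifted left by 1 (mod 2^11) → 11000010000 = 1552
→ shifted left by 2 (mod 2^11) → 00001000000 = 64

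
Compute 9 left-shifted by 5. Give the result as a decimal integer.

9 = 000001001
shift left by 5 → 100100000 = 288
(equivalently, 9 × 2^5 = 9 × 32)

288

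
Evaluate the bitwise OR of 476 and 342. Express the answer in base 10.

476 = 111011100
342 = 101010110
 OR → 111011110 = 478

478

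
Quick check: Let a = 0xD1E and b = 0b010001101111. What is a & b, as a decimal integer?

0xD1E = 110100011110
b = 010001101111
AND → 010000001110 = 1038

1038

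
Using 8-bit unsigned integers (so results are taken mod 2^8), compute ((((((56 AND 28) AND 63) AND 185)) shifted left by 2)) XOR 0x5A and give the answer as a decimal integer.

58

56 = 00111000
28 = 00011100
→ AND → 00011000 = 24
63 = 00111111
→ AND → 00011000 = 24
185 = 10111001
→ AND → 00011000 = 24
→ shifted left by 2 (mod 2^8) → 01100000 = 96
0x5A = 01011010
→ XOR → 00111010 = 58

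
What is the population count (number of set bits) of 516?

516 = 1000000100
Count the 1s: 1 + 1 = 2

2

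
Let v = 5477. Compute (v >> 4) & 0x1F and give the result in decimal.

v = 1010101100101
Shift right by 4: 101010110
Mask low 5 bits: 10110 = 22

22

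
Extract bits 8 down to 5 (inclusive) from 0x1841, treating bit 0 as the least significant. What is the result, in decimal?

v = 1100001000001
Shift right by 5: 11000010
Mask low 4 bits: 0010 = 2

2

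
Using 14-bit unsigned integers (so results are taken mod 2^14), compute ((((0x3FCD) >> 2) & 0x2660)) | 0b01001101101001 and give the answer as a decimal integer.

5993

0x3FCD = 11111111001101
→ >> 2 → 00111111110011 = 4083
0x2660 = 10011001100000
→ & → 00011001100000 = 1632
0b01001101101001 = 01001101101001
→ | → 01011101101001 = 5993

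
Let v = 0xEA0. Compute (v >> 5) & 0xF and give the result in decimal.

5

v = 111010100000
Shift right by 5: 1110101
Mask low 4 bits: 0101 = 5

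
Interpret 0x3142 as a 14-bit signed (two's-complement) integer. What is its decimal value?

-3774

pattern = 11000101000010 (MSB is 1 ⇒ negative)
Invert: 00111010111101, add 1 → 00111010111110 = 3774, so the value is -3774.
(Equivalently: 12610 - 2^14 = 12610 - 16384 = -3774.)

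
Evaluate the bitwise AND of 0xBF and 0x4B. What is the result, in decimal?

0xBF = 10111111
0x4B = 01001011
AND → 00001011 = 11

11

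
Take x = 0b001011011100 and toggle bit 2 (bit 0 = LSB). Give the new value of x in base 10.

728

x = 001011011100
bit 2 is currently 1; toggle it via x ^ (1 << 2) = x ^ 4
→ 001011011000 = 728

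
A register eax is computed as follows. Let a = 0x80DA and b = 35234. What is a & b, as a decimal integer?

0x80DA = 1000000011011010
35234 = 1000100110100010
AND → 1000000010000010 = 32898

32898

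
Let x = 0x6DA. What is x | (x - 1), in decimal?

1755

x = 11011011010 = 1754
x - 1 = 11011011001
OR    = 11011011011 = 1755
(x | (x - 1) sets all bits below the lowest set bit.)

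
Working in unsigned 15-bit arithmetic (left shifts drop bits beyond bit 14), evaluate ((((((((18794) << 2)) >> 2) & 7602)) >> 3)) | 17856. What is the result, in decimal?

17892

18794 = 100100101101010
→ << 2 (mod 2^15) → 010010110101000 = 9640
→ >> 2 → 000100101101010 = 2410
7602 = 001110110110010
→ & → 000100100100010 = 2338
→ >> 3 → 000000100100100 = 292
17856 = 100010111000000
→ | → 100010111100100 = 17892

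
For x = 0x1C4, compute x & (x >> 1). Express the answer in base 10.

x = 111000100 = 452
x>>1 = 011100010
AND  = 011000000 = 192
(x & (x >> 1) has a 1 wherever x has two consecutive 1 bits.)

192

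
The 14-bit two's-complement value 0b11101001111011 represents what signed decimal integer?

pattern = 11101001111011 (MSB is 1 ⇒ negative)
Invert: 00010110000100, add 1 → 00010110000101 = 1413, so the value is -1413.
(Equivalently: 14971 - 2^14 = 14971 - 16384 = -1413.)

-1413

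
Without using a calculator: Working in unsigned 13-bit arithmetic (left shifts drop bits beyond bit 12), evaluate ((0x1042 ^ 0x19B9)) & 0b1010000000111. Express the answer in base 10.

0x1042 = 1000001000010
0x19B9 = 1100110111001
→ ^ → 0100111111011 = 2555
0b1010000000111 = 1010000000111
→ & → 0000000000011 = 3

3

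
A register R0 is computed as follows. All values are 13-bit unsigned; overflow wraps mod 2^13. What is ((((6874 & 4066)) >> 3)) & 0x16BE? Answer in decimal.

6874 = 1101011011010
4066 = 0111111100010
→ & → 0101011000010 = 2754
→ >> 3 → 0000101011000 = 344
0x16BE = 1011010111110
→ & → 0000000011000 = 24

24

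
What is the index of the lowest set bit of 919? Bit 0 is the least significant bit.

0

919 = 1110010111
Trailing zeros: 0, so the lowest set bit is bit 0 (value 1).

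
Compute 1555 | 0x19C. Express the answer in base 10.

1555 = 11000010011
0x19C = 00110011100
 OR → 11110011111 = 1951

1951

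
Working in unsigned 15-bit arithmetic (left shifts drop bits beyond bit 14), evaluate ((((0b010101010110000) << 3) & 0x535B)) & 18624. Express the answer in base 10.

0b010101010110000 = 010101010110000
→ << 3 (mod 2^15) → 101010110000000 = 21888
0x535B = 101001101011011
→ & → 101000100000000 = 20736
18624 = 100100011000000
→ & → 100000000000000 = 16384

16384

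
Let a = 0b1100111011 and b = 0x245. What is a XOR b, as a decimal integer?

a = 1100111011
0x245 = 1001000101
XOR → 0101111110 = 382

382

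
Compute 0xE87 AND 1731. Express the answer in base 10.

0xE87 = 111010000111
1731 = 011011000011
AND → 011010000011 = 1667

1667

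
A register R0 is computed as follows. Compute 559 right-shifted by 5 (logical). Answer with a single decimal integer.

559 = 1000101111
shift right by 5 → 0000010001 = 17
(equivalently, floor(559 / 32))

17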